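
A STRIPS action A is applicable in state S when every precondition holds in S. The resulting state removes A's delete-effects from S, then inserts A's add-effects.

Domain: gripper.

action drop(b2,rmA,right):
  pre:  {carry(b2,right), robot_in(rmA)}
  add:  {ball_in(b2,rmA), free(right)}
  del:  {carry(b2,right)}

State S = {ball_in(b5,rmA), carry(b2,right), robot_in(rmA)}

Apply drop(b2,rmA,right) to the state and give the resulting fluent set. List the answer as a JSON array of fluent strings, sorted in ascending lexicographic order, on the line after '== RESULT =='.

Compute (S \ del) ∪ add:
  pre ⊆ S: {carry(b2,right), robot_in(rmA)} ⊆ S  — applicable
  S \ del = {ball_in(b5,rmA), robot_in(rmA)}
  ∪ add   = {ball_in(b2,rmA), ball_in(b5,rmA), free(right), robot_in(rmA)}

== RESULT ==
["ball_in(b2,rmA)", "ball_in(b5,rmA)", "free(right)", "robot_in(rmA)"]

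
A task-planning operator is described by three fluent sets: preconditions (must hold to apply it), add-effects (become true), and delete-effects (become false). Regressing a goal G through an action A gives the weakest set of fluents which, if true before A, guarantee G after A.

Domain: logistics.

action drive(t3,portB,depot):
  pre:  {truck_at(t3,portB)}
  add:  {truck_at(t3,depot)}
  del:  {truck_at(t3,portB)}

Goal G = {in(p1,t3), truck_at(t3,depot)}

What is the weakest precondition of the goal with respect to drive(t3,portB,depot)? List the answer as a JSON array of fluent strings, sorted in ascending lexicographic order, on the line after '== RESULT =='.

Regress:
  G ∩ del = {}  (empty — regression defined)
  G \ add = {in(p1,t3), truck_at(t3,depot)} \ {truck_at(t3,depot)} = {in(p1,t3)}
  ∪ pre   = {in(p1,t3)} ∪ {truck_at(t3,portB)}
          = {in(p1,t3), truck_at(t3,portB)}

== RESULT ==
["in(p1,t3)", "truck_at(t3,portB)"]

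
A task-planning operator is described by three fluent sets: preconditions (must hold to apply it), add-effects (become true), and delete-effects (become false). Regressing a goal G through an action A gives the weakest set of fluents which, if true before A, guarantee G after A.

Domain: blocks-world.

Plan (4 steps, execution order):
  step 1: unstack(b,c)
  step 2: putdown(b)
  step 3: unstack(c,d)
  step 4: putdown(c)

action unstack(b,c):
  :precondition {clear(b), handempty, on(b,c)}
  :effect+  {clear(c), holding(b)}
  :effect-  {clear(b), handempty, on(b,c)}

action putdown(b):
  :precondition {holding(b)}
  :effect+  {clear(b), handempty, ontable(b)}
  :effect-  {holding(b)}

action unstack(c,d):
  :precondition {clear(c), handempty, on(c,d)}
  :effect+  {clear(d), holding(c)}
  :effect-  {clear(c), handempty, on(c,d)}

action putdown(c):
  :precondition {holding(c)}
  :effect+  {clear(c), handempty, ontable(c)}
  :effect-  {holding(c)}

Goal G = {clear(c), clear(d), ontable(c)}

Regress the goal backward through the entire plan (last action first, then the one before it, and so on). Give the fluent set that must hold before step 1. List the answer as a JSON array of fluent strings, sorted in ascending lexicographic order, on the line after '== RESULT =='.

Work backward from the goal:
  through step 4 (putdown(c)): drop {clear(c), ontable(c)}, keep {clear(d)}, require {holding(c)}
    → {clear(d), holding(c)}
  through step 3 (unstack(c,d)): drop {clear(d), holding(c)}, keep {}, require {clear(c), handempty, on(c,d)}
    → {clear(c), handempty, on(c,d)}
  through step 2 (putdown(b)): drop {handempty}, keep {clear(c), on(c,d)}, require {holding(b)}
    → {clear(c), holding(b), on(c,d)}
  through step 1 (unstack(b,c)): drop {clear(c), holding(b)}, keep {on(c,d)}, require {clear(b), handempty, on(b,c)}
    → {clear(b), handempty, on(b,c), on(c,d)}

== RESULT ==
["clear(b)", "handempty", "on(b,c)", "on(c,d)"]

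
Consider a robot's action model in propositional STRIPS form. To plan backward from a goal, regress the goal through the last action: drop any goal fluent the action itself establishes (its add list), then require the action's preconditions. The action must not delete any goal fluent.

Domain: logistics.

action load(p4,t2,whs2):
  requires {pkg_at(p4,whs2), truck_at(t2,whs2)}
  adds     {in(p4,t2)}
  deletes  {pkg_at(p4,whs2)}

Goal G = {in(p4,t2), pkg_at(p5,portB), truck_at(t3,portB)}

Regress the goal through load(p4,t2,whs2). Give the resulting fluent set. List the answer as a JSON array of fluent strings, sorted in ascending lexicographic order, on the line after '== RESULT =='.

Compute (G \ add) ∪ pre:
  G ∩ del = {}  (empty — regression defined)
  G \ add = {in(p4,t2), pkg_at(p5,portB), truck_at(t3,portB)} \ {in(p4,t2)} = {pkg_at(p5,portB), truck_at(t3,portB)}
  ∪ pre   = {pkg_at(p5,portB), truck_at(t3,portB)} ∪ {pkg_at(p4,whs2), truck_at(t2,whs2)}
          = {pkg_at(p4,whs2), pkg_at(p5,portB), truck_at(t2,whs2), truck_at(t3,portB)}

== RESULT ==
["pkg_at(p4,whs2)", "pkg_at(p5,portB)", "truck_at(t2,whs2)", "truck_at(t3,portB)"]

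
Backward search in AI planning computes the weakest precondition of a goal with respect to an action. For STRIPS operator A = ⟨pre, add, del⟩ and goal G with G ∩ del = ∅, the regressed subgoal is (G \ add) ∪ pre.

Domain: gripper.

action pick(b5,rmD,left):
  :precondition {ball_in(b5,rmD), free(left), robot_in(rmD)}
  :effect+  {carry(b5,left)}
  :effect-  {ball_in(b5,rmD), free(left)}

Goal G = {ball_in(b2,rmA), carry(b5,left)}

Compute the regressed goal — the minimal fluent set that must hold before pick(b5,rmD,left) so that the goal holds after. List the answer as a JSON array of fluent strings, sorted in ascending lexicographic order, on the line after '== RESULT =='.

Compute (G \ add) ∪ pre:
  G ∩ del = {}  (empty — regression defined)
  G \ add = {ball_in(b2,rmA), carry(b5,left)} \ {carry(b5,left)} = {ball_in(b2,rmA)}
  ∪ pre   = {ball_in(b2,rmA)} ∪ {ball_in(b5,rmD), free(left), robot_in(rmD)}
          = {ball_in(b2,rmA), ball_in(b5,rmD), free(left), robot_in(rmD)}

== RESULT ==
["ball_in(b2,rmA)", "ball_in(b5,rmD)", "free(left)", "robot_in(rmD)"]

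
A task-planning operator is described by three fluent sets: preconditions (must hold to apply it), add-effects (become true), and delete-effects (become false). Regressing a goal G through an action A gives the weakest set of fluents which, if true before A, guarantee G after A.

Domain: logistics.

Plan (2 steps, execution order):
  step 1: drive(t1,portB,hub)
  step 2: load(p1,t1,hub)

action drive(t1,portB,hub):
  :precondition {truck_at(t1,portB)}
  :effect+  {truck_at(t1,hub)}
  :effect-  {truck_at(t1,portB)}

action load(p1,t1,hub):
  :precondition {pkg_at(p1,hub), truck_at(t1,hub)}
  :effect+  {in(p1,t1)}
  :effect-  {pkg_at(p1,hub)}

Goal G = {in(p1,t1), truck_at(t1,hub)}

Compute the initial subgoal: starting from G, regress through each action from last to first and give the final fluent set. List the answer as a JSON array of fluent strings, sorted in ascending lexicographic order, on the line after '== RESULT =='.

Regress step by step:
  through step 2 (load(p1,t1,hub)): drop {in(p1,t1)}, keep {truck_at(t1,hub)}, require {pkg_at(p1,hub), truck_at(t1,hub)}
    → {pkg_at(p1,hub), truck_at(t1,hub)}
  through step 1 (drive(t1,portB,hub)): drop {truck_at(t1,hub)}, keep {pkg_at(p1,hub)}, require {truck_at(t1,portB)}
    → {pkg_at(p1,hub), truck_at(t1,portB)}

== RESULT ==
["pkg_at(p1,hub)", "truck_at(t1,portB)"]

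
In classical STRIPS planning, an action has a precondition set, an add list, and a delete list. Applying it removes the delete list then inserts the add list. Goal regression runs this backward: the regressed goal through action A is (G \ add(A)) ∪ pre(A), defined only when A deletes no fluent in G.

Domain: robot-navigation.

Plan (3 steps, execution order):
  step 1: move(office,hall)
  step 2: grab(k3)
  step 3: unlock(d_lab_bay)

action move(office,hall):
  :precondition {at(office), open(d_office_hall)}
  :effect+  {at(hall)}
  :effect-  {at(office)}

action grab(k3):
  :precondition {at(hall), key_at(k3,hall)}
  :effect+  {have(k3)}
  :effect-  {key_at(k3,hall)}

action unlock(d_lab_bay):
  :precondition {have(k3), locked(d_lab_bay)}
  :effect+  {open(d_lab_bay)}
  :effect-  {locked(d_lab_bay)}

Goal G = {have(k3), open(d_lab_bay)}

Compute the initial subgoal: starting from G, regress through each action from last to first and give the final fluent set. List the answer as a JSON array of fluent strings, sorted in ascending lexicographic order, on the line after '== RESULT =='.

Regress step by step:
  through step 3 (unlock(d_lab_bay)): drop {open(d_lab_bay)}, keep {have(k3)}, require {have(k3), locked(d_lab_bay)}
    → {have(k3), locked(d_lab_bay)}
  through step 2 (grab(k3)): drop {have(k3)}, keep {locked(d_lab_bay)}, require {at(hall), key_at(k3,hall)}
    → {at(hall), key_at(k3,hall), locked(d_lab_bay)}
  through step 1 (move(office,hall)): drop {at(hall)}, keep {key_at(k3,hall), locked(d_lab_bay)}, require {at(office), open(d_office_hall)}
    → {at(office), key_at(k3,hall), locked(d_lab_bay), open(d_office_hall)}

== RESULT ==
["at(office)", "key_at(k3,hall)", "locked(d_lab_bay)", "open(d_office_hall)"]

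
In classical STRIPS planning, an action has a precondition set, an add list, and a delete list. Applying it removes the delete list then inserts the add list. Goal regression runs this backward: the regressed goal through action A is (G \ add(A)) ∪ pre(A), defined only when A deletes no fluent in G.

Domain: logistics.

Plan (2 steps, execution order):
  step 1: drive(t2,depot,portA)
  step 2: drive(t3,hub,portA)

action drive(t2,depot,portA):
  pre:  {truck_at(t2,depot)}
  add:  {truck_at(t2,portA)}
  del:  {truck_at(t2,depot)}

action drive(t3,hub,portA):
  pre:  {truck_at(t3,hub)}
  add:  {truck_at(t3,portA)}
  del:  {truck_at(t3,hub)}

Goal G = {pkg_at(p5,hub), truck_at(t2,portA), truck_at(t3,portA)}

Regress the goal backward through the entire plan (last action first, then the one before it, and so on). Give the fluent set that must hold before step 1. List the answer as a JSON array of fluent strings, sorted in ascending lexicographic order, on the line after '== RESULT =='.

Work backward from the goal:
  through step 2 (drive(t3,hub,portA)): drop {truck_at(t3,portA)}, keep {pkg_at(p5,hub), truck_at(t2,portA)}, require {truck_at(t3,hub)}
    → {pkg_at(p5,hub), truck_at(t2,portA), truck_at(t3,hub)}
  through step 1 (drive(t2,depot,portA)): drop {truck_at(t2,portA)}, keep {pkg_at(p5,hub), truck_at(t3,hub)}, require {truck_at(t2,depot)}
    → {pkg_at(p5,hub), truck_at(t2,depot), truck_at(t3,hub)}

== RESULT ==
["pkg_at(p5,hub)", "truck_at(t2,depot)", "truck_at(t3,hub)"]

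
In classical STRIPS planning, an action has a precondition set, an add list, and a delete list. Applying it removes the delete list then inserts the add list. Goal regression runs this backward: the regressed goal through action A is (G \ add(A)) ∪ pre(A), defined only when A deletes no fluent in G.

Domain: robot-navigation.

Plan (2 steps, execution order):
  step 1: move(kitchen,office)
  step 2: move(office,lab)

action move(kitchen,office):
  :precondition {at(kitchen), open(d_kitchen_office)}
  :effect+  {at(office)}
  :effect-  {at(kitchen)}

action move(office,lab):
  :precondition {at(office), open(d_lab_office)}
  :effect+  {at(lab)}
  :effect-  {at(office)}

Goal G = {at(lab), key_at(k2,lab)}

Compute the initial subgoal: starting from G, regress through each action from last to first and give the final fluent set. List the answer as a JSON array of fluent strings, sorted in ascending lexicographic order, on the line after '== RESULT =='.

Regress step by step:
  through step 2 (move(office,lab)): drop {at(lab)}, keep {key_at(k2,lab)}, require {at(office), open(d_lab_office)}
    → {at(office), key_at(k2,lab), open(d_lab_office)}
  through step 1 (move(kitchen,office)): drop {at(office)}, keep {key_at(k2,lab), open(d_lab_office)}, require {at(kitchen), open(d_kitchen_office)}
    → {at(kitchen), key_at(k2,lab), open(d_kitchen_office), open(d_lab_office)}

== RESULT ==
["at(kitchen)", "key_at(k2,lab)", "open(d_kitchen_office)", "open(d_lab_office)"]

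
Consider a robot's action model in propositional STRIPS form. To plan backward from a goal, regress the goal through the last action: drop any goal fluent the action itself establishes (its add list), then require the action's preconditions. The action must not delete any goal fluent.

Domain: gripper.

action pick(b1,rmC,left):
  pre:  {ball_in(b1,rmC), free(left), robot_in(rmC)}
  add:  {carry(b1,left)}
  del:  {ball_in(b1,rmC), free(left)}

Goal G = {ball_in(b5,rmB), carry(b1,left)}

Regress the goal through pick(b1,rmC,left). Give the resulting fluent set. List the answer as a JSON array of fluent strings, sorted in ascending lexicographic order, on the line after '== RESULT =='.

Compute (G \ add) ∪ pre:
  G ∩ del = {}  (empty — regression defined)
  G \ add = {ball_in(b5,rmB), carry(b1,left)} \ {carry(b1,left)} = {ball_in(b5,rmB)}
  ∪ pre   = {ball_in(b5,rmB)} ∪ {ball_in(b1,rmC), free(left), robot_in(rmC)}
          = {ball_in(b1,rmC), ball_in(b5,rmB), free(left), robot_in(rmC)}

== RESULT ==
["ball_in(b1,rmC)", "ball_in(b5,rmB)", "free(left)", "robot_in(rmC)"]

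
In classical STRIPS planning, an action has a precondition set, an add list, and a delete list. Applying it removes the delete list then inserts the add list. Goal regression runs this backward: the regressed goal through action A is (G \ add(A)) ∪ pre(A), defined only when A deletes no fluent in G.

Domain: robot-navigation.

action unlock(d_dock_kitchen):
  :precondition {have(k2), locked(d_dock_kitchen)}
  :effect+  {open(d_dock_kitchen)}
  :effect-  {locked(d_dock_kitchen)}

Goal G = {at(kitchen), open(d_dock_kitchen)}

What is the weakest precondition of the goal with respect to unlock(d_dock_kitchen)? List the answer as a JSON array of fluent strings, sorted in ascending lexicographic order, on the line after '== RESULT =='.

Compute (G \ add) ∪ pre:
  G ∩ del = {}  (empty — regression defined)
  G \ add = {at(kitchen), open(d_dock_kitchen)} \ {open(d_dock_kitchen)} = {at(kitchen)}
  ∪ pre   = {at(kitchen)} ∪ {have(k2), locked(d_dock_kitchen)}
          = {at(kitchen), have(k2), locked(d_dock_kitchen)}

== RESULT ==
["at(kitchen)", "have(k2)", "locked(d_dock_kitchen)"]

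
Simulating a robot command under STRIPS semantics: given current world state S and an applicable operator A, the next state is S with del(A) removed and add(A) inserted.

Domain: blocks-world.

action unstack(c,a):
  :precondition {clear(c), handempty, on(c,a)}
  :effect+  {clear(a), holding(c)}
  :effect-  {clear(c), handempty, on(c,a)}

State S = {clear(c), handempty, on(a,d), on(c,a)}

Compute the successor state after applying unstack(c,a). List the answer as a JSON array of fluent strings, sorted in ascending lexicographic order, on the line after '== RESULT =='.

Progress:
  pre ⊆ S: {clear(c), handempty, on(c,a)} ⊆ S  — applicable
  S \ del = {on(a,d)}
  ∪ add   = {clear(a), holding(c), on(a,d)}

== RESULT ==
["clear(a)", "holding(c)", "on(a,d)"]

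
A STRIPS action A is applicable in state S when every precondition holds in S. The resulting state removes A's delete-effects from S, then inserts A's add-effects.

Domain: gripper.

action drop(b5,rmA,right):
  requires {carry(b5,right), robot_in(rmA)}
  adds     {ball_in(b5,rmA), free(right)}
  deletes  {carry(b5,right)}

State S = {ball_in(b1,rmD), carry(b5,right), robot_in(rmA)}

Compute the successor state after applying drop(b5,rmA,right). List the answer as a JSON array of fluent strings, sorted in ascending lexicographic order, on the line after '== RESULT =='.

Compute (S \ del) ∪ add:
  pre ⊆ S: {carry(b5,right), robot_in(rmA)} ⊆ S  — applicable
  S \ del = {ball_in(b1,rmD), robot_in(rmA)}
  ∪ add   = {ball_in(b1,rmD), ball_in(b5,rmA), free(right), robot_in(rmA)}

== RESULT ==
["ball_in(b1,rmD)", "ball_in(b5,rmA)", "free(right)", "robot_in(rmA)"]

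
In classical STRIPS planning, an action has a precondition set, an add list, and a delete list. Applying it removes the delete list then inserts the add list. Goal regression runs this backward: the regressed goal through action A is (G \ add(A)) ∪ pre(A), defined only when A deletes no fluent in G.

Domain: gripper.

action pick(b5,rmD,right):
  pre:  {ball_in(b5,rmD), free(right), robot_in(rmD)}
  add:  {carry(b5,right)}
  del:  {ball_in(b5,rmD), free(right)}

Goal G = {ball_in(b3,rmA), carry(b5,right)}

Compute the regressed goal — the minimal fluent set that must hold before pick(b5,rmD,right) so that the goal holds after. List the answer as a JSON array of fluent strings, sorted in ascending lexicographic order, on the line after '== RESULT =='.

Regress:
  G ∩ del = {}  (empty — regression defined)
  G \ add = {ball_in(b3,rmA), carry(b5,right)} \ {carry(b5,right)} = {ball_in(b3,rmA)}
  ∪ pre   = {ball_in(b3,rmA)} ∪ {ball_in(b5,rmD), free(right), robot_in(rmD)}
          = {ball_in(b3,rmA), ball_in(b5,rmD), free(right), robot_in(rmD)}

== RESULT ==
["ball_in(b3,rmA)", "ball_in(b5,rmD)", "free(right)", "robot_in(rmD)"]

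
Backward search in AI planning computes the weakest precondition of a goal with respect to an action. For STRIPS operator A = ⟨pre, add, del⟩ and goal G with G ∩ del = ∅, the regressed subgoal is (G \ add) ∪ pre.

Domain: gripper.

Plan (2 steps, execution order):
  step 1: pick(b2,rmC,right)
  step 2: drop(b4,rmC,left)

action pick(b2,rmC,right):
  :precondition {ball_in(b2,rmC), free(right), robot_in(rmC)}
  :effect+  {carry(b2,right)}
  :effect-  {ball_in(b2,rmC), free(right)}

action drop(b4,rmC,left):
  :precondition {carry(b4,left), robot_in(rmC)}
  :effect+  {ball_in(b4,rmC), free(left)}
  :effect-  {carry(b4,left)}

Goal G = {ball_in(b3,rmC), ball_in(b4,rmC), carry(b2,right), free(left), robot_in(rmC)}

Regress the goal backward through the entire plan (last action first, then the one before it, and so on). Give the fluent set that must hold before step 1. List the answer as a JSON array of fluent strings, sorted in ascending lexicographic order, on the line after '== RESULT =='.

Regress step by step:
  through step 2 (drop(b4,rmC,left)): drop {ball_in(b4,rmC), free(left)}, keep {ball_in(b3,rmC), carry(b2,right), robot_in(rmC)}, require {carry(b4,left), robot_in(rmC)}
    → {ball_in(b3,rmC), carry(b2,right), carry(b4,left), robot_in(rmC)}
  through step 1 (pick(b2,rmC,right)): drop {carry(b2,right)}, keep {ball_in(b3,rmC), carry(b4,left), robot_in(rmC)}, require {ball_in(b2,rmC), free(right), robot_in(rmC)}
    → {ball_in(b2,rmC), ball_in(b3,rmC), carry(b4,left), free(right), robot_in(rmC)}

== RESULT ==
["ball_in(b2,rmC)", "ball_in(b3,rmC)", "carry(b4,left)", "free(right)", "robot_in(rmC)"]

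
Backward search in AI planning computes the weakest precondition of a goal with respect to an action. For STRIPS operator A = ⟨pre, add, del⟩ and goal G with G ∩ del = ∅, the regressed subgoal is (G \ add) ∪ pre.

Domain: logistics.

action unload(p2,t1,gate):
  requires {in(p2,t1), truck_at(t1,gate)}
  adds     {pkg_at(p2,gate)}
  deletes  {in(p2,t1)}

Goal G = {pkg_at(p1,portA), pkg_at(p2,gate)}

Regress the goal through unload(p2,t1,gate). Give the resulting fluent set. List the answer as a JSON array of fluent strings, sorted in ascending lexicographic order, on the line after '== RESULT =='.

Regress:
  G ∩ del = {}  (empty — regression defined)
  G \ add = {pkg_at(p1,portA), pkg_at(p2,gate)} \ {pkg_at(p2,gate)} = {pkg_at(p1,portA)}
  ∪ pre   = {pkg_at(p1,portA)} ∪ {in(p2,t1), truck_at(t1,gate)}
          = {in(p2,t1), pkg_at(p1,portA), truck_at(t1,gate)}

== RESULT ==
["in(p2,t1)", "pkg_at(p1,portA)", "truck_at(t1,gate)"]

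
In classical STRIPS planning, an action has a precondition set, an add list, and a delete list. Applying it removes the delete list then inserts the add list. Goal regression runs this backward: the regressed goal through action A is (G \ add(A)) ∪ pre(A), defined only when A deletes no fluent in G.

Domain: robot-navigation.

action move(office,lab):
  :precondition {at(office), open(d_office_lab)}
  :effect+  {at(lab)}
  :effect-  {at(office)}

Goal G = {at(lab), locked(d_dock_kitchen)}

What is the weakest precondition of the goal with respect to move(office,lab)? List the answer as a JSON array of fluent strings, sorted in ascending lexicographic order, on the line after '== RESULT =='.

Regress:
  G ∩ del = {}  (empty — regression defined)
  G \ add = {at(lab), locked(d_dock_kitchen)} \ {at(lab)} = {locked(d_dock_kitchen)}
  ∪ pre   = {locked(d_dock_kitchen)} ∪ {at(office), open(d_office_lab)}
          = {at(office), locked(d_dock_kitchen), open(d_office_lab)}

== RESULT ==
["at(office)", "locked(d_dock_kitchen)", "open(d_office_lab)"]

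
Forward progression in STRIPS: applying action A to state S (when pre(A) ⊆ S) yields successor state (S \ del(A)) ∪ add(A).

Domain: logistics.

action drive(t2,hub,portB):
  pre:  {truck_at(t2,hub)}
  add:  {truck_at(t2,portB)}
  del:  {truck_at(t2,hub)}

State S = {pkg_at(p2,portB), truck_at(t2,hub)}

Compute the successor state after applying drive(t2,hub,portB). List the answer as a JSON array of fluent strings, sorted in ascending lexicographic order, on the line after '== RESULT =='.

Compute (S \ del) ∪ add:
  pre ⊆ S: {truck_at(t2,hub)} ⊆ S  — applicable
  S \ del = {pkg_at(p2,portB)}
  ∪ add   = {pkg_at(p2,portB), truck_at(t2,portB)}

== RESULT ==
["pkg_at(p2,portB)", "truck_at(t2,portB)"]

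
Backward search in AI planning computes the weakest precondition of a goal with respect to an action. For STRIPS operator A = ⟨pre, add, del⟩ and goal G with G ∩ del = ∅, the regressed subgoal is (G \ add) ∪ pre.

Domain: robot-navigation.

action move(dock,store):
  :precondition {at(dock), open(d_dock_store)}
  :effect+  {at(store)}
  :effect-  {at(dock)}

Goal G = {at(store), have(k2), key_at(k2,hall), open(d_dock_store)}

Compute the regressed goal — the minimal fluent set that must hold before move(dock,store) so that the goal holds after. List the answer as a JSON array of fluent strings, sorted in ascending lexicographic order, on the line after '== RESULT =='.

Regress:
  G ∩ del = {}  (empty — regression defined)
  G \ add = {at(store), have(k2), key_at(k2,hall), open(d_dock_store)} \ {at(store)} = {have(k2), key_at(k2,hall), open(d_dock_store)}
  ∪ pre   = {have(k2), key_at(k2,hall), open(d_dock_store)} ∪ {at(dock), open(d_dock_store)}
          = {at(dock), have(k2), key_at(k2,hall), open(d_dock_store)}

== RESULT ==
["at(dock)", "have(k2)", "key_at(k2,hall)", "open(d_dock_store)"]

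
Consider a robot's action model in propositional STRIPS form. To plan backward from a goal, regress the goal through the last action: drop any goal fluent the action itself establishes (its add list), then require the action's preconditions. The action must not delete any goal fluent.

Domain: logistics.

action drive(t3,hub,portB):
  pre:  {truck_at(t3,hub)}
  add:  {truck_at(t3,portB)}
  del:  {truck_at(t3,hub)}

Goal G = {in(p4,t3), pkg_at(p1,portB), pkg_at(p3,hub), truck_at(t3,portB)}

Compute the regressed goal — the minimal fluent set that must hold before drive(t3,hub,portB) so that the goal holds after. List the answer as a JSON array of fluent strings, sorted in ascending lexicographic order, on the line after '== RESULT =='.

Regress:
  G ∩ del = {}  (empty — regression defined)
  G \ add = {in(p4,t3), pkg_at(p1,portB), pkg_at(p3,hub), truck_at(t3,portB)} \ {truck_at(t3,portB)} = {in(p4,t3), pkg_at(p1,portB), pkg_at(p3,hub)}
  ∪ pre   = {in(p4,t3), pkg_at(p1,portB), pkg_at(p3,hub)} ∪ {truck_at(t3,hub)}
          = {in(p4,t3), pkg_at(p1,portB), pkg_at(p3,hub), truck_at(t3,hub)}

== RESULT ==
["in(p4,t3)", "pkg_at(p1,portB)", "pkg_at(p3,hub)", "truck_at(t3,hub)"]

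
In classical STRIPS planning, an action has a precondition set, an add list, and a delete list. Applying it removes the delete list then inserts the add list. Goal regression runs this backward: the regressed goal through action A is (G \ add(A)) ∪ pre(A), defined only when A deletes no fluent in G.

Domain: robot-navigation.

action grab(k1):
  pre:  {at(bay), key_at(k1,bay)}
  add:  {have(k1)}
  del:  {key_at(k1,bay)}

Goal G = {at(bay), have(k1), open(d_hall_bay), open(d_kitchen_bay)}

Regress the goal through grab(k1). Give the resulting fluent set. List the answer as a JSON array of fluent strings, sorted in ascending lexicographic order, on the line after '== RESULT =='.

Regress:
  G ∩ del = {}  (empty — regression defined)
  G \ add = {at(bay), have(k1), open(d_hall_bay), open(d_kitchen_bay)} \ {have(k1)} = {at(bay), open(d_hall_bay), open(d_kitchen_bay)}
  ∪ pre   = {at(bay), open(d_hall_bay), open(d_kitchen_bay)} ∪ {at(bay), key_at(k1,bay)}
          = {at(bay), key_at(k1,bay), open(d_hall_bay), open(d_kitchen_bay)}

== RESULT ==
["at(bay)", "key_at(k1,bay)", "open(d_hall_bay)", "open(d_kitchen_bay)"]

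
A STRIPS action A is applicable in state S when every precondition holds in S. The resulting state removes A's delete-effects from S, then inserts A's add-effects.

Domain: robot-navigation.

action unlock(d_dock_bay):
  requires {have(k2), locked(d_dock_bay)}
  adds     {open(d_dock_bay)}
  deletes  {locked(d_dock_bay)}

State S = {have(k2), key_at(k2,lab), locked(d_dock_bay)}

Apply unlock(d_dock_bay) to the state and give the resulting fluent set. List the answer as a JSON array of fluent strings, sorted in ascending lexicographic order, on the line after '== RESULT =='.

Compute (S \ del) ∪ add:
  pre ⊆ S: {have(k2), locked(d_dock_bay)} ⊆ S  — applicable
  S \ del = {have(k2), key_at(k2,lab)}
  ∪ add   = {have(k2), key_at(k2,lab), open(d_dock_bay)}

== RESULT ==
["have(k2)", "key_at(k2,lab)", "open(d_dock_bay)"]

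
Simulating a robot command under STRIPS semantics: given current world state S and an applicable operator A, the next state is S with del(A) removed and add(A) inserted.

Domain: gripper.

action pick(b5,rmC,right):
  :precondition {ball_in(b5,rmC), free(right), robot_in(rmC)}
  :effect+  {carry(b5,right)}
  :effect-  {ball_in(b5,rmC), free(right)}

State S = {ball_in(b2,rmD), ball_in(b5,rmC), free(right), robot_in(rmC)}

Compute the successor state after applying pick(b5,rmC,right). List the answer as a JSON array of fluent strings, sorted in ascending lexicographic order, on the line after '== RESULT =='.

Compute (S \ del) ∪ add:
  pre ⊆ S: {ball_in(b5,rmC), free(right), robot_in(rmC)} ⊆ S  — applicable
  S \ del = {ball_in(b2,rmD), robot_in(rmC)}
  ∪ add   = {ball_in(b2,rmD), carry(b5,right), robot_in(rmC)}

== RESULT ==
["ball_in(b2,rmD)", "carry(b5,right)", "robot_in(rmC)"]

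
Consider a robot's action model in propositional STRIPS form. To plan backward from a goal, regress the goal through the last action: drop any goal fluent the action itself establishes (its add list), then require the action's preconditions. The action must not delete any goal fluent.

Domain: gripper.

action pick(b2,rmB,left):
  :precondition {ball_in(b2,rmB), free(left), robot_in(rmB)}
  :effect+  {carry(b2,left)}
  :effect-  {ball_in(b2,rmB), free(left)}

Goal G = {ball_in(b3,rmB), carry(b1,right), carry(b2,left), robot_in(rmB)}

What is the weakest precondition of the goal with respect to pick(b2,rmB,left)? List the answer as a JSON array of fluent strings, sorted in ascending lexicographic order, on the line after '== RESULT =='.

Compute (G \ add) ∪ pre:
  G ∩ del = {}  (empty — regression defined)
  G \ add = {ball_in(b3,rmB), carry(b1,right), carry(b2,left), robot_in(rmB)} \ {carry(b2,left)} = {ball_in(b3,rmB), carry(b1,right), robot_in(rmB)}
  ∪ pre   = {ball_in(b3,rmB), carry(b1,right), robot_in(rmB)} ∪ {ball_in(b2,rmB), free(left), robot_in(rmB)}
          = {ball_in(b2,rmB), ball_in(b3,rmB), carry(b1,right), free(left), robot_in(rmB)}

== RESULT ==
["ball_in(b2,rmB)", "ball_in(b3,rmB)", "carry(b1,right)", "free(left)", "robot_in(rmB)"]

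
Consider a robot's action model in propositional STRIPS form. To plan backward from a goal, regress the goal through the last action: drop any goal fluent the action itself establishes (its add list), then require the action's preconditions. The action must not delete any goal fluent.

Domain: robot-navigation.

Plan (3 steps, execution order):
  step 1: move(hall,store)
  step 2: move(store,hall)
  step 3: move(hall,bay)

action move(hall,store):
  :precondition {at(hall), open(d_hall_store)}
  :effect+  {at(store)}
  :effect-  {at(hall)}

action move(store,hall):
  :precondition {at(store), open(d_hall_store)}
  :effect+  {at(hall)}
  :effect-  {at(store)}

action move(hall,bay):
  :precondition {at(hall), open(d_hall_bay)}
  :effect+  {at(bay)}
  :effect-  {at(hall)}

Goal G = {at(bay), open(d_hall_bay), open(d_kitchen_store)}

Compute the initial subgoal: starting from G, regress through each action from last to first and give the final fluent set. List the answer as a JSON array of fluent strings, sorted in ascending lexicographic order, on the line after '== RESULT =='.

Regress step by step:
  through step 3 (move(hall,bay)): drop {at(bay)}, keep {open(d_hall_bay), open(d_kitchen_store)}, require {at(hall), open(d_hall_bay)}
    → {at(hall), open(d_hall_bay), open(d_kitchen_store)}
  through step 2 (move(store,hall)): drop {at(hall)}, keep {open(d_hall_bay), open(d_kitchen_store)}, require {at(store), open(d_hall_store)}
    → {at(store), open(d_hall_bay), open(d_hall_store), open(d_kitchen_store)}
  through step 1 (move(hall,store)): drop {at(store)}, keep {open(d_hall_bay), open(d_hall_store), open(d_kitchen_store)}, require {at(hall), open(d_hall_store)}
    → {at(hall), open(d_hall_bay), open(d_hall_store), open(d_kitchen_store)}

== RESULT ==
["at(hall)", "open(d_hall_bay)", "open(d_hall_store)", "open(d_kitchen_store)"]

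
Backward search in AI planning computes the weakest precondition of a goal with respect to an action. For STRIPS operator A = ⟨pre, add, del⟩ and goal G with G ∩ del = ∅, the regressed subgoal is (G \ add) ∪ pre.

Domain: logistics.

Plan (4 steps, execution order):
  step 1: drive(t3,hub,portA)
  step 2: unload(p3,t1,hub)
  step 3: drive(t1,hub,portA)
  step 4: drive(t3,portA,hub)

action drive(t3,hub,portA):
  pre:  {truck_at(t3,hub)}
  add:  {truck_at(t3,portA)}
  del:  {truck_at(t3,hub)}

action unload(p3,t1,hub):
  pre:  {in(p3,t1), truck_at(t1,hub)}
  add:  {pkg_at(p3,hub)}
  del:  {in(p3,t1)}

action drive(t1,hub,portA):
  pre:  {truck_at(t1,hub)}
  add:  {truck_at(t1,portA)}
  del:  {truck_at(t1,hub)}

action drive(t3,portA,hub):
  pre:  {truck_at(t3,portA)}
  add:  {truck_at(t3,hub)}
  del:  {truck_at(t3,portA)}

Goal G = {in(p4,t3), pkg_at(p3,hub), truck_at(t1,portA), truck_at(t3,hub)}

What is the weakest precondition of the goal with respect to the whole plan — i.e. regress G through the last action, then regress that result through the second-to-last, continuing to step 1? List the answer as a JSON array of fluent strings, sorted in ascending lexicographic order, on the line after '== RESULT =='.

Work backward from the goal:
  through step 4 (drive(t3,portA,hub)): drop {truck_at(t3,hub)}, keep {in(p4,t3), pkg_at(p3,hub), truck_at(t1,portA)}, require {truck_at(t3,portA)}
    → {in(p4,t3), pkg_at(p3,hub), truck_at(t1,portA), truck_at(t3,portA)}
  through step 3 (drive(t1,hub,portA)): drop {truck_at(t1,portA)}, keep {in(p4,t3), pkg_at(p3,hub), truck_at(t3,portA)}, require {truck_at(t1,hub)}
    → {in(p4,t3), pkg_at(p3,hub), truck_at(t1,hub), truck_at(t3,portA)}
  through step 2 (unload(p3,t1,hub)): drop {pkg_at(p3,hub)}, keep {in(p4,t3), truck_at(t1,hub), truck_at(t3,portA)}, require {in(p3,t1), truck_at(t1,hub)}
    → {in(p3,t1), in(p4,t3), truck_at(t1,hub), truck_at(t3,portA)}
  through step 1 (drive(t3,hub,portA)): drop {truck_at(t3,portA)}, keep {in(p3,t1), in(p4,t3), truck_at(t1,hub)}, require {truck_at(t3,hub)}
    → {in(p3,t1), in(p4,t3), truck_at(t1,hub), truck_at(t3,hub)}

== RESULT ==
["in(p3,t1)", "in(p4,t3)", "truck_at(t1,hub)", "truck_at(t3,hub)"]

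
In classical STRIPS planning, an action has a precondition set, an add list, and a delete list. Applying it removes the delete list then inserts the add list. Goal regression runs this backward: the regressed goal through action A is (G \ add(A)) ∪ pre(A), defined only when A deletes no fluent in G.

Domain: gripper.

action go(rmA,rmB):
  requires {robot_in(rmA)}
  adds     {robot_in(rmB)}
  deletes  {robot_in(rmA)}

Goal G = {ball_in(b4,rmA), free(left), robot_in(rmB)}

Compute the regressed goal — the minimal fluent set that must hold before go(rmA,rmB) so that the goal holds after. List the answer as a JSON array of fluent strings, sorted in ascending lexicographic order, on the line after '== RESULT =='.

Compute (G \ add) ∪ pre:
  G ∩ del = {}  (empty — regression defined)
  G \ add = {ball_in(b4,rmA), free(left), robot_in(rmB)} \ {robot_in(rmB)} = {ball_in(b4,rmA), free(left)}
  ∪ pre   = {ball_in(b4,rmA), free(left)} ∪ {robot_in(rmA)}
          = {ball_in(b4,rmA), free(left), robot_in(rmA)}

== RESULT ==
["ball_in(b4,rmA)", "free(left)", "robot_in(rmA)"]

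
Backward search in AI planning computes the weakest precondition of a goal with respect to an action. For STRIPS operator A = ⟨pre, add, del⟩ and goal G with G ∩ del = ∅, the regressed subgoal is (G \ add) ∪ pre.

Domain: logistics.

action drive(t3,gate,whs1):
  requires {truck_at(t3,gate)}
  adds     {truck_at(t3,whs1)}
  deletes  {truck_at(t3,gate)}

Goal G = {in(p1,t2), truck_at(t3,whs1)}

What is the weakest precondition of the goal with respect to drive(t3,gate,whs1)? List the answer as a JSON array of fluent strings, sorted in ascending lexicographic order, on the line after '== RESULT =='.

Compute (G \ add) ∪ pre:
  G ∩ del = {}  (empty — regression defined)
  G \ add = {in(p1,t2), truck_at(t3,whs1)} \ {truck_at(t3,whs1)} = {in(p1,t2)}
  ∪ pre   = {in(p1,t2)} ∪ {truck_at(t3,gate)}
          = {in(p1,t2), truck_at(t3,gate)}

== RESULT ==
["in(p1,t2)", "truck_at(t3,gate)"]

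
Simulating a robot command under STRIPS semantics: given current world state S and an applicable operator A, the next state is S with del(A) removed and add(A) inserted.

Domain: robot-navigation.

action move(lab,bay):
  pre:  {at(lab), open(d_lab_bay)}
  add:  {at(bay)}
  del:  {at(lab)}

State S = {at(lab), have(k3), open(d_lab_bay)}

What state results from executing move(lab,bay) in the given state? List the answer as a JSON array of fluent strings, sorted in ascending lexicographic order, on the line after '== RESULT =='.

Progress:
  pre ⊆ S: {at(lab), open(d_lab_bay)} ⊆ S  — applicable
  S \ del = {have(k3), open(d_lab_bay)}
  ∪ add   = {at(bay), have(k3), open(d_lab_bay)}

== RESULT ==
["at(bay)", "have(k3)", "open(d_lab_bay)"]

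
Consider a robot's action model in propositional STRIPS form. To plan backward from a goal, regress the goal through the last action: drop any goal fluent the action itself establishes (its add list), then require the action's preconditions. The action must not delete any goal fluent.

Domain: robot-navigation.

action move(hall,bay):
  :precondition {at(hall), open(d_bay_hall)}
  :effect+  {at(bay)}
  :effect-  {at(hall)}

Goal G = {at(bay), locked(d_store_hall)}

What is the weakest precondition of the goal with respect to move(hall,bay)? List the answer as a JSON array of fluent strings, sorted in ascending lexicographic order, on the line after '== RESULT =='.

Regress:
  G ∩ del = {}  (empty — regression defined)
  G \ add = {at(bay), locked(d_store_hall)} \ {at(bay)} = {locked(d_store_hall)}
  ∪ pre   = {locked(d_store_hall)} ∪ {at(hall), open(d_bay_hall)}
          = {at(hall), locked(d_store_hall), open(d_bay_hall)}

== RESULT ==
["at(hall)", "locked(d_store_hall)", "open(d_bay_hall)"]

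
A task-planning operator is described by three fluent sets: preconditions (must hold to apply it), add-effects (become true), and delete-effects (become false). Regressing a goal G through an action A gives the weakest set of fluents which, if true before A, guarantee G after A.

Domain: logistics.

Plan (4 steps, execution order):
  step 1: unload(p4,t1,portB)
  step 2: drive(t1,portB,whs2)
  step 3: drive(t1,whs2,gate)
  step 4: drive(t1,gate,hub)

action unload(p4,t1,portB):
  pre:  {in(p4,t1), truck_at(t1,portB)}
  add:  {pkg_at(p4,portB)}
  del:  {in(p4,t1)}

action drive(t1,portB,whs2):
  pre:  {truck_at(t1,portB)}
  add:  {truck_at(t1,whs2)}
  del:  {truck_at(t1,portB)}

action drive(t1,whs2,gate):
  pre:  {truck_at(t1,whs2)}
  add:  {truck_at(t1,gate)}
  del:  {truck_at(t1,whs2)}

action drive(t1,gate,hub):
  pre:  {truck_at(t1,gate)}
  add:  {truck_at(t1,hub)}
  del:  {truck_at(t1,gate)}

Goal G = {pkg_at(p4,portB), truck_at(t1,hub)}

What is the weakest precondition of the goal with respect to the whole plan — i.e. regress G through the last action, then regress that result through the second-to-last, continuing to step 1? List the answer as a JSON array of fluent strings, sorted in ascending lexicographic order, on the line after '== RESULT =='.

Work backward from the goal:
  through step 4 (drive(t1,gate,hub)): drop {truck_at(t1,hub)}, keep {pkg_at(p4,portB)}, require {truck_at(t1,gate)}
    → {pkg_at(p4,portB), truck_at(t1,gate)}
  through step 3 (drive(t1,whs2,gate)): drop {truck_at(t1,gate)}, keep {pkg_at(p4,portB)}, require {truck_at(t1,whs2)}
    → {pkg_at(p4,portB), truck_at(t1,whs2)}
  through step 2 (drive(t1,portB,whs2)): drop {truck_at(t1,whs2)}, keep {pkg_at(p4,portB)}, require {truck_at(t1,portB)}
    → {pkg_at(p4,portB), truck_at(t1,portB)}
  through step 1 (unload(p4,t1,portB)): drop {pkg_at(p4,portB)}, keep {truck_at(t1,portB)}, require {in(p4,t1), truck_at(t1,portB)}
    → {in(p4,t1), truck_at(t1,portB)}

== RESULT ==
["in(p4,t1)", "truck_at(t1,portB)"]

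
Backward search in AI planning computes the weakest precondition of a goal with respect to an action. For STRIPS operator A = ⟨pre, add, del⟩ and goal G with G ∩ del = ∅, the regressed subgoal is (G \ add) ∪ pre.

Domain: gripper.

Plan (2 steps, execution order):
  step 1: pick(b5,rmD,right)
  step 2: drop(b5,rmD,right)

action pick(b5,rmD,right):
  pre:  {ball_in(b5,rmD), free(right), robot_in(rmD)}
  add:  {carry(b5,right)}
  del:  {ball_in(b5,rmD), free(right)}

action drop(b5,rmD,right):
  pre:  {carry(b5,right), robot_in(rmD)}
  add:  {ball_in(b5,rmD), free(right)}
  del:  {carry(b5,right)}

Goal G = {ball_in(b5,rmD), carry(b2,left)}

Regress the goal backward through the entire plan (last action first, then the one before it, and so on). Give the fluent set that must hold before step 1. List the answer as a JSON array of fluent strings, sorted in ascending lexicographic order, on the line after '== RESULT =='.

Regress step by step:
  through step 2 (drop(b5,rmD,right)): drop {ball_in(b5,rmD)}, keep {carry(b2,left)}, require {carry(b5,right), robot_in(rmD)}
    → {carry(b2,left), carry(b5,right), robot_in(rmD)}
  through step 1 (pick(b5,rmD,right)): drop {carry(b5,right)}, keep {carry(b2,left), robot_in(rmD)}, require {ball_in(b5,rmD), free(right), robot_in(rmD)}
    → {ball_in(b5,rmD), carry(b2,left), free(right), robot_in(rmD)}

== RESULT ==
["ball_in(b5,rmD)", "carry(b2,left)", "free(right)", "robot_in(rmD)"]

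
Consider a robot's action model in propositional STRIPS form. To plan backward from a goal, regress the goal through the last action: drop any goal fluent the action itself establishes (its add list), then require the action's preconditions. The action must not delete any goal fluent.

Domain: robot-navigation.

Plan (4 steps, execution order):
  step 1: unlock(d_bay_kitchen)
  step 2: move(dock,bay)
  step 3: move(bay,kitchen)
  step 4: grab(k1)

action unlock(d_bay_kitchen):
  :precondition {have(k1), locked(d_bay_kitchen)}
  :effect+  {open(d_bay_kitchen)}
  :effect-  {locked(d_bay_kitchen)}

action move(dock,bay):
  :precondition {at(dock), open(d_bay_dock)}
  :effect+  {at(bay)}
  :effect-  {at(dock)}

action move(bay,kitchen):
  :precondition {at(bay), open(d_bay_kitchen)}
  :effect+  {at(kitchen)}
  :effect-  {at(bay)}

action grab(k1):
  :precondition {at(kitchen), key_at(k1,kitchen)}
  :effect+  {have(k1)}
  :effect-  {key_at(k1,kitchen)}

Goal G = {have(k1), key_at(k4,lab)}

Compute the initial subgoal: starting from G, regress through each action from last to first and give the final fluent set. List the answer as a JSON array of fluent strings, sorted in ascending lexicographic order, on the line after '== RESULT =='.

Regress step by step:
  through step 4 (grab(k1)): drop {have(k1)}, keep {key_at(k4,lab)}, require {at(kitchen), key_at(k1,kitchen)}
    → {at(kitchen), key_at(k1,kitchen), key_at(k4,lab)}
  through step 3 (move(bay,kitchen)): drop {at(kitchen)}, keep {key_at(k1,kitchen), key_at(k4,lab)}, require {at(bay), open(d_bay_kitchen)}
    → {at(bay), key_at(k1,kitchen), key_at(k4,lab), open(d_bay_kitchen)}
  through step 2 (move(dock,bay)): drop {at(bay)}, keep {key_at(k1,kitchen), key_at(k4,lab), open(d_bay_kitchen)}, require {at(dock), open(d_bay_dock)}
    → {at(dock), key_at(k1,kitchen), key_at(k4,lab), open(d_bay_dock), open(d_bay_kitchen)}
  through step 1 (unlock(d_bay_kitchen)): drop {open(d_bay_kitchen)}, keep {at(dock), key_at(k1,kitchen), key_at(k4,lab), open(d_bay_dock)}, require {have(k1), locked(d_bay_kitchen)}
    → {at(dock), have(k1), key_at(k1,kitchen), key_at(k4,lab), locked(d_bay_kitchen), open(d_bay_dock)}

== RESULT ==
["at(dock)", "have(k1)", "key_at(k1,kitchen)", "key_at(k4,lab)", "locked(d_bay_kitchen)", "open(d_bay_dock)"]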